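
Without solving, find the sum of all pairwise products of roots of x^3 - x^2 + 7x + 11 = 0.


By Vieta's formulas for x^3 + bx^2 + cx + d = 0:
  r1 + r2 + r3 = -b/a = 1
  r1*r2 + r1*r3 + r2*r3 = c/a = 7
  r1*r2*r3 = -d/a = -11


Sum of pairwise products = 7


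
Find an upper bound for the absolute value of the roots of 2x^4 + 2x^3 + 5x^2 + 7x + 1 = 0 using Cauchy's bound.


Cauchy's bound: all roots r satisfy |r| <= 1 + max(|a_i/a_n|) for i = 0,...,n-1
where a_n is the leading coefficient.

Coefficients: [2, 2, 5, 7, 1]
Leading coefficient a_n = 2
Ratios |a_i/a_n|: 1, 5/2, 7/2, 1/2
Maximum ratio: 7/2
Cauchy's bound: |r| <= 1 + 7/2 = 9/2

Upper bound = 9/2


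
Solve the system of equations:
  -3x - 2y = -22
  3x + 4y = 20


Using Cramer's rule:
Determinant D = (-3)(4) - (3)(-2) = -12 + 6 = -6
Dx = (-22)(4) - (20)(-2) = -88 + 40 = -48
Dy = (-3)(20) - (3)(-22) = -60 + 66 = 6
x = Dx/D = -48/-6 = 8
y = Dy/D = 6/-6 = -1

x = 8, y = -1


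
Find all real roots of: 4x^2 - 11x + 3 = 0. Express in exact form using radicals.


Using the quadratic formula: x = (-b ± sqrt(b^2 - 4ac)) / (2a)
Here a = 4, b = -11, c = 3
Discriminant = b^2 - 4ac = (-11)^2 - 4(4)(3) = 121 - 48 = 73
Since discriminant = 73 > 0, there are two real roots.
x = (11 ± sqrt(73)) / 8
Numerically: x ≈ 2.4430 or x ≈ 0.3070

x = (11 + sqrt(73)) / 8 or x = (11 - sqrt(73)) / 8


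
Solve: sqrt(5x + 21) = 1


Square both sides: 5x + 21 = 1^2 = 1
5x = 1 - 21 = -20
x = -4
Check: sqrt(5*(-4) + 21) = sqrt(1) = 1 ✓

x = -4


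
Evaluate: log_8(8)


We need the exponent such that 8^? = 8
8^1 = 8
Therefore log_8(8) = 1

1


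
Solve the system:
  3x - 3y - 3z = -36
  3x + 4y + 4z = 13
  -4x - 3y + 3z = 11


Using Cramer's rule. Expand each determinant along the first row.
D  = 3*[4*3 - 4*(-3)] - (-3)*[3*3 - 4*(-4)] + (-3)*[3*(-3) - 4*(-4)]
  = 3*(24) - (-3)*(25) + (-3)*(7) = 126
Dx = (-36)*[4*3 - 4*(-3)] - (-3)*[13*3 - 4*11] + (-3)*[13*(-3) - 4*11]
  = (-36)*(24) - (-3)*(-5) + (-3)*(-83) = -630
Dy = 3*[13*3 - 4*11] - (-36)*[3*3 - 4*(-4)] + (-3)*[3*11 - 13*(-4)]
  = 3*(-5) - (-36)*(25) + (-3)*(85) = 630
Dz = 3*[4*11 - 13*(-3)] - (-3)*[3*11 - 13*(-4)] + (-36)*[3*(-3) - 4*(-4)]
  = 3*(83) - (-3)*(85) + (-36)*(7) = 252
x = Dx/D = -630/126 = -5, y = Dy/D = 630/126 = 5, z = Dz/D = 252/126 = 2
Check eq1: (3)(-5) + (-3)(5) + (-3)(2) = -36 = -36 ✓
Check eq2: (3)(-5) + (4)(5) + (4)(2) = 13 = 13 ✓
Check eq3: (-4)(-5) + (-3)(5) + (3)(2) = 11 = 11 ✓

x = -5, y = 5, z = 2


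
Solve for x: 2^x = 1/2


Express both sides with the same base.
1/2 = 2^(-1)
Since the bases match: x = -1

x = -1


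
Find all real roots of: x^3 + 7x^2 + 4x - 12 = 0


Let p(x) = x^3 + 7x^2 + 4x - 12. By the rational root theorem (leading coefficient 1), any rational root is an integer divisor of 12: try ±1, ±2, ... in turn.
Test x = 1: value = 0 ✓, so (x - 1) is a factor.
Synthetic division by (x - 1): bring down 1; 1(1) + 7 = 8; 8(1) + 4 = 12; 12(1) - 12 = 0 → quotient x^2 + 8x + 12, remainder 0.
Solve the quadratic x^2 + 8x + 12 = 0: discriminant = 8^2 - 4(1)(12) = 64 - 48 = 16.
sqrt(16) = 4, so x = (-8 ± 4)/2: x = -2 or x = -6.

x = -6, x = -2, x = 1


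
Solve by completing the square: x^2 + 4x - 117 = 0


Start: x^2 + 4x - 117 = 0
Move constant: x^2 + 4x = 117
Half of 4 is 2, squared is 4
Add 4 to both sides: x^2 + 4x + 4 = 121
(x + 2)^2 = 121
x + 2 = ±11
x = -2 + 11 = 9 or x = -2 - 11 = -13

x = -13, x = 9


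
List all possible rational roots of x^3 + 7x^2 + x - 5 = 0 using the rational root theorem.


Rational root theorem: possible roots are ±p/q where:
  p divides the constant term (-5): p ∈ {1, 5}
  q divides the leading coefficient (1): q ∈ {1}

All possible rational roots: -5, -1, 1, 5

-5, -1, 1, 5


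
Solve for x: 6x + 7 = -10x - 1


Starting with: 6x + 7 = -10x - 1
Move all x terms to left: (6 + 10)x = -1 - 7
Simplify: 16x = -8
Divide both sides by 16: x = -1/2

x = -1/2


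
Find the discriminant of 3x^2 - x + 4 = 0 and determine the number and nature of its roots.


For ax^2 + bx + c = 0, discriminant D = b^2 - 4ac
Here a = 3, b = -1, c = 4
D = (-1)^2 - 4(3)(4) = 1 - 48 = -47

D = -47 < 0
The equation has no real roots (2 complex conjugate roots).

Discriminant = -47, no real roots (2 complex conjugate roots)


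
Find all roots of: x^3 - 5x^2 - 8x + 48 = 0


Let p(x) = x^3 - 5x^2 - 8x + 48. By the rational root theorem (leading coefficient 1), any rational root is an integer divisor of 48: try ±1, ±2, ... in turn.
Test x = 1: value = 36 ≠ 0.
Test x = -1: value = 50 ≠ 0.
Test x = 2: value = 20 ≠ 0.
Test x = -2: value = 36 ≠ 0.
Test x = 3: value = 6 ≠ 0.
Test x = -3: value = 0 ✓, so (x + 3) is a factor.
Synthetic division by (x + 3): bring down 1; 1(-3) - 5 = -8; (-8)(-3) - 8 = 16; 16(-3) + 48 = 0 → quotient x^2 - 8x + 16, remainder 0.
Solve the quadratic x^2 - 8x + 16 = 0: discriminant = (-8)^2 - 4(1)(16) = 64 - 64 = 0.
Discriminant = 0, so a double root: x = 8/2 = 4.
Collecting all roots found:

x = -3, x = 4 (multiplicity 2)


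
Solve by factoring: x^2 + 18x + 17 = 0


We need two numbers that multiply to 17 and add to 18.
Those numbers are 1 and 17 (since 1 * 17 = 17 and 1 + 17 = 18).
So x^2 + 18x + 17 = (x + 1)(x + 17) = 0
Setting each factor to zero: x = -1 or x = -17

x = -17, x = -1


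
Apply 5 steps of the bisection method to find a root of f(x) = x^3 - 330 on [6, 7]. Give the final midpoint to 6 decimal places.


f(x) = x^3 - 330
f(6) = -114 < 0
f(7) = 13 > 0

Step 1: midpoint = (6.000000 + 7.000000)/2 = 6.500000
  f(6.500000) = -55.375000
  f(mid) < 0, so root is in [6.500000, 7.000000]

Step 2: midpoint = (6.500000 + 7.000000)/2 = 6.750000
  f(6.750000) = -22.453125
  f(mid) < 0, so root is in [6.750000, 7.000000]

Step 3: midpoint = (6.750000 + 7.000000)/2 = 6.875000
  f(6.875000) = -5.048828
  f(mid) < 0, so root is in [6.875000, 7.000000]

Step 4: midpoint = (6.875000 + 7.000000)/2 = 6.937500
  f(6.937500) = 3.894287
  f(mid) > 0, so root is in [6.875000, 6.937500]

Step 5: midpoint = (6.875000 + 6.937500)/2 = 6.906250
  f(6.906250) = -0.597504
  f(mid) < 0, so root is in [6.906250, 6.937500]

midpoint = 6.906250


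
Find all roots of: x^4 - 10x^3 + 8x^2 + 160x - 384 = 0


Let p(x) = x^4 - 10x^3 + 8x^2 + 160x - 384. By the rational root theorem (leading coefficient 1), any rational root is an integer divisor of 384: try ±1, ±2, ... in turn.
Test x = 1: value = -225 ≠ 0.
Test x = -1: value = -525 ≠ 0.
Test x = 2: value = -96 ≠ 0.
Test x = -2: value = -576 ≠ 0.
Test x = 3: value = -21 ≠ 0.
Test x = -3: value = -441 ≠ 0.
Test x = 4: value = 0 ✓, so (x - 4) is a factor.
Synthetic division by (x - 4): bring down 1; 1(4) - 10 = -6; (-6)(4) + 8 = -16; (-16)(4) + 160 = 96; 96(4) - 384 = 0 → quotient x^3 - 6x^2 - 16x + 96, remainder 0.
Continue with the quotient x^3 - 6x^2 - 16x + 96 (candidates must divide 96; re-test x = 4 first in case it repeats).
Test x = 4: value = 0 ✓, so (x - 4) is a factor.
Synthetic division by (x - 4): bring down 1; 1(4) - 6 = -2; (-2)(4) - 16 = -24; (-24)(4) + 96 = 0 → quotient x^2 - 2x - 24, remainder 0.
Solve the quadratic x^2 - 2x - 24 = 0: discriminant = (-2)^2 - 4(1)(-24) = 4 + 96 = 100.
sqrt(100) = 10, so x = (2 ± 10)/2: x = 6 or x = -4.
Collecting all roots found:

x = -4, x = 4 (multiplicity 2), x = 6


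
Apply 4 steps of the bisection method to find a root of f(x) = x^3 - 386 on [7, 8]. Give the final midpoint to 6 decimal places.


f(x) = x^3 - 386
f(7) = -43 < 0
f(8) = 126 > 0

Step 1: midpoint = (7.000000 + 8.000000)/2 = 7.500000
  f(7.500000) = 35.875000
  f(mid) > 0, so root is in [7.000000, 7.500000]

Step 2: midpoint = (7.000000 + 7.500000)/2 = 7.250000
  f(7.250000) = -4.921875
  f(mid) < 0, so root is in [7.250000, 7.500000]

Step 3: midpoint = (7.250000 + 7.500000)/2 = 7.375000
  f(7.375000) = 15.130859
  f(mid) > 0, so root is in [7.250000, 7.375000]

Step 4: midpoint = (7.250000 + 7.375000)/2 = 7.312500
  f(7.312500) = 5.018799
  f(mid) > 0, so root is in [7.250000, 7.312500]

midpoint = 7.312500


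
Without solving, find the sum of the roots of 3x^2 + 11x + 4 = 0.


By Vieta's formulas for ax^2 + bx + c = 0:
  Sum of roots = -b/a
  Product of roots = c/a

Here a = 3, b = 11, c = 4
Sum = -(11)/3 = -11/3
Product = 4/3 = 4/3

Sum = -11/3


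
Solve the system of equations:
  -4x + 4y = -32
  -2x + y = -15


Using Cramer's rule:
Determinant D = (-4)(1) - (-2)(4) = -4 + 8 = 4
Dx = (-32)(1) - (-15)(4) = -32 + 60 = 28
Dy = (-4)(-15) - (-2)(-32) = 60 - 64 = -4
x = Dx/D = 28/4 = 7
y = Dy/D = -4/4 = -1

x = 7, y = -1


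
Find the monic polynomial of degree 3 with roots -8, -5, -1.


A monic polynomial with roots -8, -5, -1 is:
p(x) = (x + 8)(x + 5)(x + 1)
After multiplying by (x + 8): x + 8
After multiplying by (x + 5): x^2 + 13x + 40
After multiplying by (x + 1): x^3 + 14x^2 + 53x + 40

x^3 + 14x^2 + 53x + 40


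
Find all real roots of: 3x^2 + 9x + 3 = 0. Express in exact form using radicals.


Using the quadratic formula: x = (-b ± sqrt(b^2 - 4ac)) / (2a)
Here a = 3, b = 9, c = 3
Discriminant = b^2 - 4ac = 9^2 - 4(3)(3) = 81 - 36 = 45
Since discriminant = 45 > 0, there are two real roots.
x = (-9 ± 3*sqrt(5)) / 6
Simplifying: x = (-3 ± sqrt(5)) / 2
Numerically: x ≈ -0.3820 or x ≈ -2.6180

x = (-3 + sqrt(5)) / 2 or x = (-3 - sqrt(5)) / 2


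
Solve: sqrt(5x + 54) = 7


Square both sides: 5x + 54 = 7^2 = 49
5x = 49 - 54 = -5
x = -1
Check: sqrt(5*(-1) + 54) = sqrt(49) = 7 ✓

x = -1


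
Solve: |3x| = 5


An absolute value equation |expr| = 5 gives two cases:
Case 1: 3x = 5
  3x = 5, so x = 5/3
Case 2: 3x = -5
  3x = -5, so x = -5/3

x = -5/3, x = 5/3


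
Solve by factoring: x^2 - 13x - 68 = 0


We need two numbers that multiply to -68 and add to -13.
Those numbers are -17 and 4 (since (-17) * 4 = -68 and (-17) + 4 = -13).
So x^2 - 13x - 68 = (x - 17)(x + 4) = 0
Setting each factor to zero: x = 17 or x = -4

x = -4, x = 17


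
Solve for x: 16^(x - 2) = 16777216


Express both sides with the same base.
16777216 = 16^6
Since the bases match, equate exponents: x - 2 = 6
So x = 6 - (-2) = 8

x = 8


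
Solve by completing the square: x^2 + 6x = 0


Start: x^2 + 6x + 0 = 0
Move constant: x^2 + 6x = 0
Half of 6 is 3, squared is 9
Add 9 to both sides: x^2 + 6x + 9 = 9
(x + 3)^2 = 9
x + 3 = ±3
x = -3 + 3 = 0 or x = -3 - 3 = -6

x = -6, x = 0


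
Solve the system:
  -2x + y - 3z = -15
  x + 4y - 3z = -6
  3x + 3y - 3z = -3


Using Cramer's rule. Expand each determinant along the first row.
D  = (-2)*[4*(-3) - (-3)*3] - 1*[1*(-3) - (-3)*3] + (-3)*[1*3 - 4*3]
  = (-2)*(-3) - 1*(6) + (-3)*(-9) = 27
Dx = (-15)*[4*(-3) - (-3)*3] - 1*[(-6)*(-3) - (-3)*(-3)] + (-3)*[(-6)*3 - 4*(-3)]
  = (-15)*(-3) - 1*(9) + (-3)*(-6) = 54
Dy = (-2)*[(-6)*(-3) - (-3)*(-3)] - (-15)*[1*(-3) - (-3)*3] + (-3)*[1*(-3) - (-6)*3]
  = (-2)*(9) - (-15)*(6) + (-3)*(15) = 27
Dz = (-2)*[4*(-3) - (-6)*3] - 1*[1*(-3) - (-6)*3] + (-15)*[1*3 - 4*3]
  = (-2)*(6) - 1*(15) + (-15)*(-9) = 108
x = Dx/D = 54/27 = 2, y = Dy/D = 27/27 = 1, z = Dz/D = 108/27 = 4
Check eq1: (-2)(2) + (1)(1) + (-3)(4) = -15 = -15 ✓
Check eq2: (1)(2) + (4)(1) + (-3)(4) = -6 = -6 ✓
Check eq3: (3)(2) + (3)(1) + (-3)(4) = -3 = -3 ✓

x = 2, y = 1, z = 4


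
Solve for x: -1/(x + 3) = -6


Multiply both sides by (x + 3): -1 = -6(x + 3)
Distribute: -1 = -6x - 18
-6x = -1 + 18 = 17
x = -17/6

x = -17/6


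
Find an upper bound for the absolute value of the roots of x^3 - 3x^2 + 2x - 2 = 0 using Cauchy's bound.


Cauchy's bound: all roots r satisfy |r| <= 1 + max(|a_i/a_n|) for i = 0,...,n-1
where a_n is the leading coefficient.

Coefficients: [1, -3, 2, -2]
Leading coefficient a_n = 1
Ratios |a_i/a_n|: 3, 2, 2
Maximum ratio: 3
Cauchy's bound: |r| <= 1 + 3 = 4

Upper bound = 4


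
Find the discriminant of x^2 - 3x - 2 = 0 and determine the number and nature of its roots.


For ax^2 + bx + c = 0, discriminant D = b^2 - 4ac
Here a = 1, b = -3, c = -2
D = (-3)^2 - 4(1)(-2) = 9 + 8 = 17

D = 17 > 0 but not a perfect square
The equation has 2 distinct real irrational roots.

Discriminant = 17, 2 distinct real irrational roots


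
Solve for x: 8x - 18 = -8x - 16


Starting with: 8x - 18 = -8x - 16
Move all x terms to left: (8 + 8)x = -16 + 18
Simplify: 16x = 2
Divide both sides by 16: x = 1/8

x = 1/8


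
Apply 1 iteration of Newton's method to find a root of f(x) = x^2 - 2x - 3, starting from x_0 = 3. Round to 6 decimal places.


Newton's method: x_(n+1) = x_n - f(x_n)/f'(x_n)
f(x) = x^2 - 2x - 3
f'(x) = 2x - 2

Iteration 1:
  f(3.000000) = 0.000000
  f'(3.000000) = 4.000000
  x_1 = 3.000000 - (0.000000)/(4.000000) = 3.000000

x_1 = 3.000000


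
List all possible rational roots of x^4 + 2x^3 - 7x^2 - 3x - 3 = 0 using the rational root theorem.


Rational root theorem: possible roots are ±p/q where:
  p divides the constant term (-3): p ∈ {1, 3}
  q divides the leading coefficient (1): q ∈ {1}

All possible rational roots: -3, -1, 1, 3

-3, -1, 1, 3


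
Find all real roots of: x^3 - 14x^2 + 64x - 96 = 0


Let p(x) = x^3 - 14x^2 + 64x - 96. By the rational root theorem (leading coefficient 1), any rational root is an integer divisor of 96: try ±1, ±2, ... in turn.
Test x = 1: value = -45 ≠ 0.
Test x = -1: value = -175 ≠ 0.
Test x = 2: value = -16 ≠ 0.
Test x = -2: value = -288 ≠ 0.
Test x = 3: value = -3 ≠ 0.
Test x = -3: value = -441 ≠ 0.
Test x = 4: value = 0 ✓, so (x - 4) is a factor.
Synthetic division by (x - 4): bring down 1; 1(4) - 14 = -10; (-10)(4) + 64 = 24; 24(4) - 96 = 0 → quotient x^2 - 10x + 24, remainder 0.
Solve the quadratic x^2 - 10x + 24 = 0: discriminant = (-10)^2 - 4(1)(24) = 100 - 96 = 4.
sqrt(4) = 2, so x = (10 ± 2)/2: x = 6 or x = 4.

x = 4 (multiplicity 2), x = 6


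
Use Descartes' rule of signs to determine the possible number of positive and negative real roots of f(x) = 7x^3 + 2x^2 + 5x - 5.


Descartes' rule of signs:

For positive roots, count sign changes in f(x) = 7x^3 + 2x^2 + 5x - 5:
Signs of coefficients: +, +, +, -
Number of sign changes: 1
Possible positive real roots: 1

For negative roots, examine f(-x) = -7x^3 + 2x^2 - 5x - 5:
Signs of coefficients: -, +, -, -
Number of sign changes: 2
Possible negative real roots: 2, 0

Positive roots: 1; Negative roots: 2 or 0


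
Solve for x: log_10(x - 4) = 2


Convert to exponential form: x - 4 = 10^2 = 100
x = 100 + 4 = 104
Check: log_10(104 - 4) = log_10(100) = log_10(100) = 2 ✓

x = 104


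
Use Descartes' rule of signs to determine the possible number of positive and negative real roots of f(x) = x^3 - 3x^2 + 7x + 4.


Descartes' rule of signs:

For positive roots, count sign changes in f(x) = x^3 - 3x^2 + 7x + 4:
Signs of coefficients: +, -, +, +
Number of sign changes: 2
Possible positive real roots: 2, 0

For negative roots, examine f(-x) = -x^3 - 3x^2 - 7x + 4:
Signs of coefficients: -, -, -, +
Number of sign changes: 1
Possible negative real roots: 1

Positive roots: 2 or 0; Negative roots: 1


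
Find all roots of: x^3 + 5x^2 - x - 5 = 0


Let p(x) = x^3 + 5x^2 - x - 5. By the rational root theorem (leading coefficient 1), any rational root is an integer divisor of 5: try ±1, ±2, ... in turn.
Test x = 1: value = 0 ✓, so (x - 1) is a factor.
Synthetic division by (x - 1): bring down 1; 1(1) + 5 = 6; 6(1) - 1 = 5; 5(1) - 5 = 0 → quotient x^2 + 6x + 5, remainder 0.
Solve the quadratic x^2 + 6x + 5 = 0: discriminant = 6^2 - 4(1)(5) = 36 - 20 = 16.
sqrt(16) = 4, so x = (-6 ± 4)/2: x = -1 or x = -5.
Collecting all roots found:

x = -5, x = -1, x = 1


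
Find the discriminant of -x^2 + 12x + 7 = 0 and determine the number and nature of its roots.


For ax^2 + bx + c = 0, discriminant D = b^2 - 4ac
Here a = -1, b = 12, c = 7
D = (12)^2 - 4(-1)(7) = 144 + 28 = 172

D = 172 > 0 but not a perfect square
The equation has 2 distinct real irrational roots.

Discriminant = 172, 2 distinct real irrational roots


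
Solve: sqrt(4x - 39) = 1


Square both sides: 4x - 39 = 1^2 = 1
4x = 1 + 39 = 40
x = 10
Check: sqrt(4*10 - 39) = sqrt(1) = 1 ✓

x = 10


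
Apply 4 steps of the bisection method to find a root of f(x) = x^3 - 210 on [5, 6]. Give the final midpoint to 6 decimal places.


f(x) = x^3 - 210
f(5) = -85 < 0
f(6) = 6 > 0

Step 1: midpoint = (5.000000 + 6.000000)/2 = 5.500000
  f(5.500000) = -43.625000
  f(mid) < 0, so root is in [5.500000, 6.000000]

Step 2: midpoint = (5.500000 + 6.000000)/2 = 5.750000
  f(5.750000) = -19.890625
  f(mid) < 0, so root is in [5.750000, 6.000000]

Step 3: midpoint = (5.750000 + 6.000000)/2 = 5.875000
  f(5.875000) = -7.220703
  f(mid) < 0, so root is in [5.875000, 6.000000]

Step 4: midpoint = (5.875000 + 6.000000)/2 = 5.937500
  f(5.937500) = -0.679932
  f(mid) < 0, so root is in [5.937500, 6.000000]

midpoint = 5.937500


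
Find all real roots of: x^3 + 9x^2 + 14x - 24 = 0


Let p(x) = x^3 + 9x^2 + 14x - 24. By the rational root theorem (leading coefficient 1), any rational root is an integer divisor of 24: try ±1, ±2, ... in turn.
Test x = 1: value = 0 ✓, so (x - 1) is a factor.
Synthetic division by (x - 1): bring down 1; 1(1) + 9 = 10; 10(1) + 14 = 24; 24(1) - 24 = 0 → quotient x^2 + 10x + 24, remainder 0.
Solve the quadratic x^2 + 10x + 24 = 0: discriminant = 10^2 - 4(1)(24) = 100 - 96 = 4.
sqrt(4) = 2, so x = (-10 ± 2)/2: x = -4 or x = -6.

x = -6, x = -4, x = 1


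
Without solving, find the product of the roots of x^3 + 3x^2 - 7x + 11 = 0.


By Vieta's formulas for x^3 + bx^2 + cx + d = 0:
  r1 + r2 + r3 = -b/a = -3
  r1*r2 + r1*r3 + r2*r3 = c/a = -7
  r1*r2*r3 = -d/a = -11


Product = -11


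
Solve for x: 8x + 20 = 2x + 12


Starting with: 8x + 20 = 2x + 12
Move all x terms to left: (8 - 2)x = 12 - 20
Simplify: 6x = -8
Divide both sides by 6: x = -4/3

x = -4/3


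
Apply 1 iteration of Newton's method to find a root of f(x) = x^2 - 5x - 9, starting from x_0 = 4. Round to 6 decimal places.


Newton's method: x_(n+1) = x_n - f(x_n)/f'(x_n)
f(x) = x^2 - 5x - 9
f'(x) = 2x - 5

Iteration 1:
  f(4.000000) = -13.000000
  f'(4.000000) = 3.000000
  x_1 = 4.000000 - (-13.000000)/(3.000000) = 8.333333

x_1 = 8.333333


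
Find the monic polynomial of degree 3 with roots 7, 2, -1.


A monic polynomial with roots 7, 2, -1 is:
p(x) = (x - 7)(x - 2)(x + 1)
After multiplying by (x - 7): x - 7
After multiplying by (x - 2): x^2 - 9x + 14
After multiplying by (x + 1): x^3 - 8x^2 + 5x + 14

x^3 - 8x^2 + 5x + 14


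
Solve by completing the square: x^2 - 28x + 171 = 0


Start: x^2 - 28x + 171 = 0
Move constant: x^2 - 28x = -171
Half of -28 is -14, squared is 196
Add 196 to both sides: x^2 - 28x + 196 = 25
(x - 14)^2 = 25
x - 14 = ±5
x = 14 + 5 = 19 or x = 14 - 5 = 9

x = 9, x = 19


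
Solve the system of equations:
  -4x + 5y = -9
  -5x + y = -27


Using Cramer's rule:
Determinant D = (-4)(1) - (-5)(5) = -4 + 25 = 21
Dx = (-9)(1) - (-27)(5) = -9 + 135 = 126
Dy = (-4)(-27) - (-5)(-9) = 108 - 45 = 63
x = Dx/D = 126/21 = 6
y = Dy/D = 63/21 = 3

x = 6, y = 3


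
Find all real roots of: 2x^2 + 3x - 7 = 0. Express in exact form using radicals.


Using the quadratic formula: x = (-b ± sqrt(b^2 - 4ac)) / (2a)
Here a = 2, b = 3, c = -7
Discriminant = b^2 - 4ac = 3^2 - 4(2)(-7) = 9 + 56 = 65
Since discriminant = 65 > 0, there are two real roots.
x = (-3 ± sqrt(65)) / 4
Numerically: x ≈ 1.2656 or x ≈ -2.7656

x = (-3 + sqrt(65)) / 4 or x = (-3 - sqrt(65)) / 4


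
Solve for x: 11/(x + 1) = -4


Multiply both sides by (x + 1): 11 = -4(x + 1)
Distribute: 11 = -4x - 4
-4x = 11 + 4 = 15
x = -15/4

x = -15/4


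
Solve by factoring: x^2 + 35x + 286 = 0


We need two numbers that multiply to 286 and add to 35.
Those numbers are 13 and 22 (since 13 * 22 = 286 and 13 + 22 = 35).
So x^2 + 35x + 286 = (x + 13)(x + 22) = 0
Setting each factor to zero: x = -13 or x = -22

x = -22, x = -13


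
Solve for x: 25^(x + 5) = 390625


Express both sides with the same base.
390625 = 25^4
Since the bases match, equate exponents: x + 5 = 4
So x = 4 - (5) = -1

x = -1


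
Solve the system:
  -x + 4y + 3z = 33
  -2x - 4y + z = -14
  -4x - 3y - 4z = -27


Using Cramer's rule. Expand each determinant along the first row.
D  = (-1)*[(-4)*(-4) - 1*(-3)] - 4*[(-2)*(-4) - 1*(-4)] + 3*[(-2)*(-3) - (-4)*(-4)]
  = (-1)*(19) - 4*(12) + 3*(-10) = -97
Dx = 33*[(-4)*(-4) - 1*(-3)] - 4*[(-14)*(-4) - 1*(-27)] + 3*[(-14)*(-3) - (-4)*(-27)]
  = 33*(19) - 4*(83) + 3*(-66) = 97
Dy = (-1)*[(-14)*(-4) - 1*(-27)] - 33*[(-2)*(-4) - 1*(-4)] + 3*[(-2)*(-27) - (-14)*(-4)]
  = (-1)*(83) - 33*(12) + 3*(-2) = -485
Dz = (-1)*[(-4)*(-27) - (-14)*(-3)] - 4*[(-2)*(-27) - (-14)*(-4)] + 33*[(-2)*(-3) - (-4)*(-4)]
  = (-1)*(66) - 4*(-2) + 33*(-10) = -388
x = Dx/D = 97/-97 = -1, y = Dy/D = -485/-97 = 5, z = Dz/D = -388/-97 = 4
Check eq1: (-1)(-1) + (4)(5) + (3)(4) = 33 = 33 ✓
Check eq2: (-2)(-1) + (-4)(5) + (1)(4) = -14 = -14 ✓
Check eq3: (-4)(-1) + (-3)(5) + (-4)(4) = -27 = -27 ✓

x = -1, y = 5, z = 4


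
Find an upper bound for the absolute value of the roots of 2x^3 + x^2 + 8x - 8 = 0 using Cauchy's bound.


Cauchy's bound: all roots r satisfy |r| <= 1 + max(|a_i/a_n|) for i = 0,...,n-1
where a_n is the leading coefficient.

Coefficients: [2, 1, 8, -8]
Leading coefficient a_n = 2
Ratios |a_i/a_n|: 1/2, 4, 4
Maximum ratio: 4
Cauchy's bound: |r| <= 1 + 4 = 5

Upper bound = 5


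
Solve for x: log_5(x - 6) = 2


Convert to exponential form: x - 6 = 5^2 = 25
x = 25 + 6 = 31
Check: log_5(31 - 6) = log_5(25) = log_5(25) = 2 ✓

x = 31


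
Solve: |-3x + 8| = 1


An absolute value equation |expr| = 1 gives two cases:
Case 1: -3x + 8 = 1
  -3x = -7, so x = 7/3
Case 2: -3x + 8 = -1
  -3x = -9, so x = 3

x = 7/3, x = 3


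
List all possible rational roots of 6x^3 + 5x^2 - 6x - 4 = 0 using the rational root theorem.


Rational root theorem: possible roots are ±p/q where:
  p divides the constant term (-4): p ∈ {1, 2, 4}
  q divides the leading coefficient (6): q ∈ {1, 2, 3, 6}

All possible rational roots: -4, -2, -4/3, -1, -2/3, -1/2, -1/3, -1/6, 1/6, 1/3, 1/2, 2/3, 1, 4/3, 2, 4

-4, -2, -4/3, -1, -2/3, -1/2, -1/3, -1/6, 1/6, 1/3, 1/2, 2/3, 1, 4/3, 2, 4


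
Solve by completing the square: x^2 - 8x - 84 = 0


Start: x^2 - 8x - 84 = 0
Move constant: x^2 - 8x = 84
Half of -8 is -4, squared is 16
Add 16 to both sides: x^2 - 8x + 16 = 100
(x - 4)^2 = 100
x - 4 = ±10
x = 4 + 10 = 14 or x = 4 - 10 = -6

x = -6, x = 14


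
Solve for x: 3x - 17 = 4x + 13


Starting with: 3x - 17 = 4x + 13
Move all x terms to left: (3 - 4)x = 13 + 17
Simplify: -x = 30
Divide both sides by -1: x = -30

x = -30


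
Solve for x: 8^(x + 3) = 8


Express both sides with the same base.
8 = 8^1
Since the bases match, equate exponents: x + 3 = 1
So x = 1 - (3) = -2

x = -2


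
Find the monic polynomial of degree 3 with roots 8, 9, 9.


A monic polynomial with roots 8, 9, 9 is:
p(x) = (x - 8)(x - 9)(x - 9)
After multiplying by (x - 8): x - 8
After multiplying by (x - 9): x^2 - 17x + 72
After multiplying by (x - 9): x^3 - 26x^2 + 225x - 648

x^3 - 26x^2 + 225x - 648


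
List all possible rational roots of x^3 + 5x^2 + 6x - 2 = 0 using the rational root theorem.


Rational root theorem: possible roots are ±p/q where:
  p divides the constant term (-2): p ∈ {1, 2}
  q divides the leading coefficient (1): q ∈ {1}

All possible rational roots: -2, -1, 1, 2

-2, -1, 1, 2


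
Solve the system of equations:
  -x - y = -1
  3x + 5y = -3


Using Cramer's rule:
Determinant D = (-1)(5) - (3)(-1) = -5 + 3 = -2
Dx = (-1)(5) - (-3)(-1) = -5 - 3 = -8
Dy = (-1)(-3) - (3)(-1) = 3 + 3 = 6
x = Dx/D = -8/-2 = 4
y = Dy/D = 6/-2 = -3

x = 4, y = -3


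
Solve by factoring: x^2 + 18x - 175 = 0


We need two numbers that multiply to -175 and add to 18.
Those numbers are 25 and -7 (since 25 * (-7) = -175 and 25 + (-7) = 18).
So x^2 + 18x - 175 = (x + 25)(x - 7) = 0
Setting each factor to zero: x = -25 or x = 7

x = -25, x = 7


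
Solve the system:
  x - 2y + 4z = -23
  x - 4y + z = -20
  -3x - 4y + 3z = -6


Using Cramer's rule. Expand each determinant along the first row.
D  = 1*[(-4)*3 - 1*(-4)] - (-2)*[1*3 - 1*(-3)] + 4*[1*(-4) - (-4)*(-3)]
  = 1*(-8) - (-2)*(6) + 4*(-16) = -60
Dx = (-23)*[(-4)*3 - 1*(-4)] - (-2)*[(-20)*3 - 1*(-6)] + 4*[(-20)*(-4) - (-4)*(-6)]
  = (-23)*(-8) - (-2)*(-54) + 4*(56) = 300
Dy = 1*[(-20)*3 - 1*(-6)] - (-23)*[1*3 - 1*(-3)] + 4*[1*(-6) - (-20)*(-3)]
  = 1*(-54) - (-23)*(6) + 4*(-66) = -180
Dz = 1*[(-4)*(-6) - (-20)*(-4)] - (-2)*[1*(-6) - (-20)*(-3)] + (-23)*[1*(-4) - (-4)*(-3)]
  = 1*(-56) - (-2)*(-66) + (-23)*(-16) = 180
x = Dx/D = 300/-60 = -5, y = Dy/D = -180/-60 = 3, z = Dz/D = 180/-60 = -3
Check eq1: (1)(-5) + (-2)(3) + (4)(-3) = -23 = -23 ✓
Check eq2: (1)(-5) + (-4)(3) + (1)(-3) = -20 = -20 ✓
Check eq3: (-3)(-5) + (-4)(3) + (3)(-3) = -6 = -6 ✓

x = -5, y = 3, z = -3


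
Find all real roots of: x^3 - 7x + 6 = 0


Let p(x) = x^3 - 7x + 6. By the rational root theorem (leading coefficient 1), any rational root is an integer divisor of 6: try ±1, ±2, ... in turn.
Test x = 1: value = 0 ✓, so (x - 1) is a factor.
Synthetic division by (x - 1): bring down 1; 1(1) + 0 = 1; 1(1) - 7 = -6; (-6)(1) + 6 = 0 → quotient x^2 + x - 6, remainder 0.
Solve the quadratic x^2 + x - 6 = 0: discriminant = 1^2 - 4(1)(-6) = 1 + 24 = 25.
sqrt(25) = 5, so x = (-1 ± 5)/2: x = 2 or x = -3.

x = -3, x = 1, x = 2


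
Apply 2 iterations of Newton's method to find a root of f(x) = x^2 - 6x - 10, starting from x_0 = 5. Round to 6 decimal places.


Newton's method: x_(n+1) = x_n - f(x_n)/f'(x_n)
f(x) = x^2 - 6x - 10
f'(x) = 2x - 6

Iteration 1:
  f(5.000000) = -15.000000
  f'(5.000000) = 4.000000
  x_1 = 5.000000 - (-15.000000)/(4.000000) = 8.750000

Iteration 2:
  f(8.750000) = 14.062500
  f'(8.750000) = 11.500000
  x_2 = 8.750000 - (14.062500)/(11.500000) = 7.527174

x_2 = 7.527174


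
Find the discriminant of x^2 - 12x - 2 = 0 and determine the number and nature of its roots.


For ax^2 + bx + c = 0, discriminant D = b^2 - 4ac
Here a = 1, b = -12, c = -2
D = (-12)^2 - 4(1)(-2) = 144 + 8 = 152

D = 152 > 0 but not a perfect square
The equation has 2 distinct real irrational roots.

Discriminant = 152, 2 distinct real irrational roots


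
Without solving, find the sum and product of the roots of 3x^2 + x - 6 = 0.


By Vieta's formulas for ax^2 + bx + c = 0:
  Sum of roots = -b/a
  Product of roots = c/a

Here a = 3, b = 1, c = -6
Sum = -(1)/3 = -1/3
Product = -6/3 = -2

Sum = -1/3, Product = -2


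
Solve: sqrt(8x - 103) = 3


Square both sides: 8x - 103 = 3^2 = 9
8x = 9 + 103 = 112
x = 14
Check: sqrt(8*14 - 103) = sqrt(9) = 3 ✓

x = 14


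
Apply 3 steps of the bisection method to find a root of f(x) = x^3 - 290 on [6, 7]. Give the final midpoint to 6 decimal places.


f(x) = x^3 - 290
f(6) = -74 < 0
f(7) = 53 > 0

Step 1: midpoint = (6.000000 + 7.000000)/2 = 6.500000
  f(6.500000) = -15.375000
  f(mid) < 0, so root is in [6.500000, 7.000000]

Step 2: midpoint = (6.500000 + 7.000000)/2 = 6.750000
  f(6.750000) = 17.546875
  f(mid) > 0, so root is in [6.500000, 6.750000]

Step 3: midpoint = (6.500000 + 6.750000)/2 = 6.625000
  f(6.625000) = 0.775391
  f(mid) > 0, so root is in [6.500000, 6.625000]

midpoint = 6.625000


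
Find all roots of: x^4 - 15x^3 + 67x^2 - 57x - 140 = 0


Let p(x) = x^4 - 15x^3 + 67x^2 - 57x - 140. By the rational root theorem (leading coefficient 1), any rational root is an integer divisor of 140: try ±1, ±2, ... in turn.
Test x = 1: value = -144 ≠ 0.
Test x = -1: value = 0 ✓, so (x + 1) is a factor.
Synthetic division by (x + 1): bring down 1; 1(-1) - 15 = -16; (-16)(-1) + 67 = 83; 83(-1) - 57 = -140; (-140)(-1) - 140 = 0 → quotient x^3 - 16x^2 + 83x - 140, remainder 0.
Continue with the quotient x^3 - 16x^2 + 83x - 140 (candidates must divide 140; re-test x = -1 first in case it repeats).
Test x = -1: value = -240 ≠ 0.
Test x = 2: value = -30 ≠ 0.
Test x = -2: value = -378 ≠ 0.
Test x = 4: value = 0 ✓, so (x - 4) is a factor.
Synthetic division by (x - 4): bring down 1; 1(4) - 16 = -12; (-12)(4) + 83 = 35; 35(4) - 140 = 0 → quotient x^2 - 12x + 35, remainder 0.
Solve the quadratic x^2 - 12x + 35 = 0: discriminant = (-12)^2 - 4(1)(35) = 144 - 140 = 4.
sqrt(4) = 2, so x = (12 ± 2)/2: x = 7 or x = 5.
Collecting all roots found:

x = -1, x = 4, x = 5, x = 7


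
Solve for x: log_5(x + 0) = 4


Convert to exponential form: x + 0 = 5^4 = 625
x = 625 - 0 = 625
Check: log_5(625 + 0) = log_5(625) = log_5(625) = 4 ✓

x = 625


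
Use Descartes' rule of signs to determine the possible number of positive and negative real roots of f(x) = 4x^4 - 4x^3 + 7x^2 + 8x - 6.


Descartes' rule of signs:

For positive roots, count sign changes in f(x) = 4x^4 - 4x^3 + 7x^2 + 8x - 6:
Signs of coefficients: +, -, +, +, -
Number of sign changes: 3
Possible positive real roots: 3, 1

For negative roots, examine f(-x) = 4x^4 + 4x^3 + 7x^2 - 8x - 6:
Signs of coefficients: +, +, +, -, -
Number of sign changes: 1
Possible negative real roots: 1

Positive roots: 3 or 1; Negative roots: 1


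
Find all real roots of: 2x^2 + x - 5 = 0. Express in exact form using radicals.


Using the quadratic formula: x = (-b ± sqrt(b^2 - 4ac)) / (2a)
Here a = 2, b = 1, c = -5
Discriminant = b^2 - 4ac = 1^2 - 4(2)(-5) = 1 + 40 = 41
Since discriminant = 41 > 0, there are two real roots.
x = (-1 ± sqrt(41)) / 4
Numerically: x ≈ 1.3508 or x ≈ -1.8508

x = (-1 + sqrt(41)) / 4 or x = (-1 - sqrt(41)) / 4


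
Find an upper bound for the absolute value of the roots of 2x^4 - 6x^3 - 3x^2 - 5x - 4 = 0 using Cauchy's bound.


Cauchy's bound: all roots r satisfy |r| <= 1 + max(|a_i/a_n|) for i = 0,...,n-1
where a_n is the leading coefficient.

Coefficients: [2, -6, -3, -5, -4]
Leading coefficient a_n = 2
Ratios |a_i/a_n|: 3, 3/2, 5/2, 2
Maximum ratio: 3
Cauchy's bound: |r| <= 1 + 3 = 4

Upper bound = 4


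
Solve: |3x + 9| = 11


An absolute value equation |expr| = 11 gives two cases:
Case 1: 3x + 9 = 11
  3x = 2, so x = 2/3
Case 2: 3x + 9 = -11
  3x = -20, so x = -20/3

x = -20/3, x = 2/3


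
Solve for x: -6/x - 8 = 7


Subtract -8 from both sides: -6/x = 15
Multiply both sides by x: -6 = 15 * x
Divide by 15: x = -2/5

x = -2/5


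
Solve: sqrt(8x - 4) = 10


Square both sides: 8x - 4 = 10^2 = 100
8x = 100 + 4 = 104
x = 13
Check: sqrt(8*13 - 4) = sqrt(100) = 10 ✓

x = 13


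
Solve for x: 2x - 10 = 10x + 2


Starting with: 2x - 10 = 10x + 2
Move all x terms to left: (2 - 10)x = 2 + 10
Simplify: -8x = 12
Divide both sides by -8: x = -3/2

x = -3/2


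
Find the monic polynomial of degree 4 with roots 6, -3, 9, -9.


A monic polynomial with roots 6, -3, 9, -9 is:
p(x) = (x - 6)(x + 3)(x - 9)(x + 9)
After multiplying by (x - 6): x - 6
After multiplying by (x + 3): x^2 - 3x - 18
After multiplying by (x - 9): x^3 - 12x^2 + 9x + 162
After multiplying by (x + 9): x^4 - 3x^3 - 99x^2 + 243x + 1458

x^4 - 3x^3 - 99x^2 + 243x + 1458


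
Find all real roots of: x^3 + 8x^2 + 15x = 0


The constant term is 0, so x = 0 is a root. Factor out x:
  x(x^2 + 8x + 15) = 0
Solve the quadratic x^2 + 8x + 15 = 0: discriminant = 8^2 - 4(1)(15) = 64 - 60 = 4.
sqrt(4) = 2, so x = (-8 ± 2)/2: x = -3 or x = -5.

x = -5, x = -3, x = 0


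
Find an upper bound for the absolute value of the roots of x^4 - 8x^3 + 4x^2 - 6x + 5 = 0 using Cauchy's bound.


Cauchy's bound: all roots r satisfy |r| <= 1 + max(|a_i/a_n|) for i = 0,...,n-1
where a_n is the leading coefficient.

Coefficients: [1, -8, 4, -6, 5]
Leading coefficient a_n = 1
Ratios |a_i/a_n|: 8, 4, 6, 5
Maximum ratio: 8
Cauchy's bound: |r| <= 1 + 8 = 9

Upper bound = 9


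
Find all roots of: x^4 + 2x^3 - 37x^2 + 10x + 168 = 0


Let p(x) = x^4 + 2x^3 - 37x^2 + 10x + 168. By the rational root theorem (leading coefficient 1), any rational root is an integer divisor of 168: try ±1, ±2, ... in turn.
Test x = 1: value = 144 ≠ 0.
Test x = -1: value = 120 ≠ 0.
Test x = 2: value = 72 ≠ 0.
Test x = -2: value = 0 ✓, so (x + 2) is a factor.
Synthetic division by (x + 2): bring down 1; 1(-2) + 2 = 0; 0(-2) - 37 = -37; (-37)(-2) + 10 = 84; 84(-2) + 168 = 0 → quotient x^3 - 37x + 84, remainder 0.
Continue with the quotient x^3 - 37x + 84 (candidates must divide 84; re-test x = -2 first in case it repeats).
Test x = -2: value = 150 ≠ 0.
Test x = 3: value = 0 ✓, so (x - 3) is a factor.
Synthetic division by (x - 3): bring down 1; 1(3) + 0 = 3; 3(3) - 37 = -28; (-28)(3) + 84 = 0 → quotient x^2 + 3x - 28, remainder 0.
Solve the quadratic x^2 + 3x - 28 = 0: discriminant = 3^2 - 4(1)(-28) = 9 + 112 = 121.
sqrt(121) = 11, so x = (-3 ± 11)/2: x = 4 or x = -7.
Collecting all roots found:

x = -7, x = -2, x = 3, x = 4


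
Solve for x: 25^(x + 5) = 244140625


Express both sides with the same base.
244140625 = 25^6
Since the bases match, equate exponents: x + 5 = 6
So x = 6 - (5) = 1

x = 1


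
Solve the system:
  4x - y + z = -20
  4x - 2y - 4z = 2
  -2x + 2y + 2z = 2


Using Cramer's rule. Expand each determinant along the first row.
D  = 4*[(-2)*2 - (-4)*2] - (-1)*[4*2 - (-4)*(-2)] + 1*[4*2 - (-2)*(-2)]
  = 4*(4) - (-1)*(0) + 1*(4) = 20
Dx = (-20)*[(-2)*2 - (-4)*2] - (-1)*[2*2 - (-4)*2] + 1*[2*2 - (-2)*2]
  = (-20)*(4) - (-1)*(12) + 1*(8) = -60
Dy = 4*[2*2 - (-4)*2] - (-20)*[4*2 - (-4)*(-2)] + 1*[4*2 - 2*(-2)]
  = 4*(12) - (-20)*(0) + 1*(12) = 60
Dz = 4*[(-2)*2 - 2*2] - (-1)*[4*2 - 2*(-2)] + (-20)*[4*2 - (-2)*(-2)]
  = 4*(-8) - (-1)*(12) + (-20)*(4) = -100
x = Dx/D = -60/20 = -3, y = Dy/D = 60/20 = 3, z = Dz/D = -100/20 = -5
Check eq1: (4)(-3) + (-1)(3) + (1)(-5) = -20 = -20 ✓
Check eq2: (4)(-3) + (-2)(3) + (-4)(-5) = 2 = 2 ✓
Check eq3: (-2)(-3) + (2)(3) + (2)(-5) = 2 = 2 ✓

x = -3, y = 3, z = -5


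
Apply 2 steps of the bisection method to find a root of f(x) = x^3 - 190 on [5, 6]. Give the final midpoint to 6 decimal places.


f(x) = x^3 - 190
f(5) = -65 < 0
f(6) = 26 > 0

Step 1: midpoint = (5.000000 + 6.000000)/2 = 5.500000
  f(5.500000) = -23.625000
  f(mid) < 0, so root is in [5.500000, 6.000000]

Step 2: midpoint = (5.500000 + 6.000000)/2 = 5.750000
  f(5.750000) = 0.109375
  f(mid) > 0, so root is in [5.500000, 5.750000]

midpoint = 5.750000


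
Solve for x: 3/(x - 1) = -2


Multiply both sides by (x - 1): 3 = -2(x - 1)
Distribute: 3 = -2x + 2
-2x = 3 - 2 = 1
x = -1/2

x = -1/2


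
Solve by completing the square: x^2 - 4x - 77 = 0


Start: x^2 - 4x - 77 = 0
Move constant: x^2 - 4x = 77
Half of -4 is -2, squared is 4
Add 4 to both sides: x^2 - 4x + 4 = 81
(x - 2)^2 = 81
x - 2 = ±9
x = 2 + 9 = 11 or x = 2 - 9 = -7

x = -7, x = 11


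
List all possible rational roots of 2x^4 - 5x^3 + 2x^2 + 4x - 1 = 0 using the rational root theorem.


Rational root theorem: possible roots are ±p/q where:
  p divides the constant term (-1): p ∈ {1}
  q divides the leading coefficient (2): q ∈ {1, 2}

All possible rational roots: -1, -1/2, 1/2, 1

-1, -1/2, 1/2, 1


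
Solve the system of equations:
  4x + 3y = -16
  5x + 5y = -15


Using Cramer's rule:
Determinant D = (4)(5) - (5)(3) = 20 - 15 = 5
Dx = (-16)(5) - (-15)(3) = -80 + 45 = -35
Dy = (4)(-15) - (5)(-16) = -60 + 80 = 20
x = Dx/D = -35/5 = -7
y = Dy/D = 20/5 = 4

x = -7, y = 4


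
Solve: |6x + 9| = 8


An absolute value equation |expr| = 8 gives two cases:
Case 1: 6x + 9 = 8
  6x = -1, so x = -1/6
Case 2: 6x + 9 = -8
  6x = -17, so x = -17/6

x = -17/6, x = -1/6


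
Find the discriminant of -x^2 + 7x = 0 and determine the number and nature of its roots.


For ax^2 + bx + c = 0, discriminant D = b^2 - 4ac
Here a = -1, b = 7, c = 0
D = (7)^2 - 4(-1)(0) = 49 - 0 = 49

D = 49 > 0 and is a perfect square (sqrt = 7)
The equation has 2 distinct real rational roots.

Discriminant = 49, 2 distinct real rational roots


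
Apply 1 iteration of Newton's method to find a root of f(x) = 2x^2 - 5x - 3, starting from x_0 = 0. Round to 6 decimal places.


Newton's method: x_(n+1) = x_n - f(x_n)/f'(x_n)
f(x) = 2x^2 - 5x - 3
f'(x) = 4x - 5

Iteration 1:
  f(0.000000) = -3.000000
  f'(0.000000) = -5.000000
  x_1 = 0.000000 - (-3.000000)/(-5.000000) = -0.600000

x_1 = -0.600000


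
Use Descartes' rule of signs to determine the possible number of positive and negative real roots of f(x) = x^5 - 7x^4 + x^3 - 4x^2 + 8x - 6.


Descartes' rule of signs:

For positive roots, count sign changes in f(x) = x^5 - 7x^4 + x^3 - 4x^2 + 8x - 6:
Signs of coefficients: +, -, +, -, +, -
Number of sign changes: 5
Possible positive real roots: 5, 3, 1

For negative roots, examine f(-x) = -x^5 - 7x^4 - x^3 - 4x^2 - 8x - 6:
Signs of coefficients: -, -, -, -, -, -
Number of sign changes: 0
Possible negative real roots: 0

Positive roots: 5 or 3 or 1; Negative roots: 0


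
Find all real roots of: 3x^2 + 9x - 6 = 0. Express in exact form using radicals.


Using the quadratic formula: x = (-b ± sqrt(b^2 - 4ac)) / (2a)
Here a = 3, b = 9, c = -6
Discriminant = b^2 - 4ac = 9^2 - 4(3)(-6) = 81 + 72 = 153
Since discriminant = 153 > 0, there are two real roots.
x = (-9 ± 3*sqrt(17)) / 6
Simplifying: x = (-3 ± sqrt(17)) / 2
Numerically: x ≈ 0.5616 or x ≈ -3.5616

x = (-3 + sqrt(17)) / 2 or x = (-3 - sqrt(17)) / 2


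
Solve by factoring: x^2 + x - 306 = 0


We need two numbers that multiply to -306 and add to 1.
Those numbers are -17 and 18 (since (-17) * 18 = -306 and (-17) + 18 = 1).
So x^2 + x - 306 = (x - 17)(x + 18) = 0
Setting each factor to zero: x = 17 or x = -18

x = -18, x = 17


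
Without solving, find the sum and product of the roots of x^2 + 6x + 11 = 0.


By Vieta's formulas for ax^2 + bx + c = 0:
  Sum of roots = -b/a
  Product of roots = c/a

Here a = 1, b = 6, c = 11
Sum = -(6)/1 = -6
Product = 11/1 = 11

Sum = -6, Product = 11


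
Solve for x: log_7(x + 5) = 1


Convert to exponential form: x + 5 = 7^1 = 7
x = 7 - 5 = 2
Check: log_7(2 + 5) = log_7(7) = log_7(7) = 1 ✓

x = 2


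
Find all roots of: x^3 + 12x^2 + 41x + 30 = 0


Let p(x) = x^3 + 12x^2 + 41x + 30. By the rational root theorem (leading coefficient 1), any rational root is an integer divisor of 30: try ±1, ±2, ... in turn.
Test x = 1: value = 84 ≠ 0.
Test x = -1: value = 0 ✓, so (x + 1) is a factor.
Synthetic division by (x + 1): bring down 1; 1(-1) + 12 = 11; 11(-1) + 41 = 30; 30(-1) + 30 = 0 → quotient x^2 + 11x + 30, remainder 0.
Solve the quadratic x^2 + 11x + 30 = 0: discriminant = 11^2 - 4(1)(30) = 121 - 120 = 1.
sqrt(1) = 1, so x = (-11 ± 1)/2: x = -5 or x = -6.
Collecting all roots found:

x = -6, x = -5, x = -1


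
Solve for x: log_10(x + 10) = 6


Convert to exponential form: x + 10 = 10^6 = 1000000
x = 1000000 - 10 = 999990
Check: log_10(999990 + 10) = log_10(1000000) = log_10(1000000) = 6 ✓

x = 999990


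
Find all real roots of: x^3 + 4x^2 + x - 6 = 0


Let p(x) = x^3 + 4x^2 + x - 6. By the rational root theorem (leading coefficient 1), any rational root is an integer divisor of 6: try ±1, ±2, ... in turn.
Test x = 1: value = 0 ✓, so (x - 1) is a factor.
Synthetic division by (x - 1): bring down 1; 1(1) + 4 = 5; 5(1) + 1 = 6; 6(1) - 6 = 0 → quotient x^2 + 5x + 6, remainder 0.
Solve the quadratic x^2 + 5x + 6 = 0: discriminant = 5^2 - 4(1)(6) = 25 - 24 = 1.
sqrt(1) = 1, so x = (-5 ± 1)/2: x = -2 or x = -3.

x = -3, x = -2, x = 1


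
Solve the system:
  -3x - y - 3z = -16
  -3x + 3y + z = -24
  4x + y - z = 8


Using Cramer's rule. Expand each determinant along the first row.
D  = (-3)*[3*(-1) - 1*1] - (-1)*[(-3)*(-1) - 1*4] + (-3)*[(-3)*1 - 3*4]
  = (-3)*(-4) - (-1)*(-1) + (-3)*(-15) = 56
Dx = (-16)*[3*(-1) - 1*1] - (-1)*[(-24)*(-1) - 1*8] + (-3)*[(-24)*1 - 3*8]
  = (-16)*(-4) - (-1)*(16) + (-3)*(-48) = 224
Dy = (-3)*[(-24)*(-1) - 1*8] - (-16)*[(-3)*(-1) - 1*4] + (-3)*[(-3)*8 - (-24)*4]
  = (-3)*(16) - (-16)*(-1) + (-3)*(72) = -280
Dz = (-3)*[3*8 - (-24)*1] - (-1)*[(-3)*8 - (-24)*4] + (-16)*[(-3)*1 - 3*4]
  = (-3)*(48) - (-1)*(72) + (-16)*(-15) = 168
x = Dx/D = 224/56 = 4, y = Dy/D = -280/56 = -5, z = Dz/D = 168/56 = 3
Check eq1: (-3)(4) + (-1)(-5) + (-3)(3) = -16 = -16 ✓
Check eq2: (-3)(4) + (3)(-5) + (1)(3) = -24 = -24 ✓
Check eq3: (4)(4) + (1)(-5) + (-1)(3) = 8 = 8 ✓

x = 4, y = -5, z = 3
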